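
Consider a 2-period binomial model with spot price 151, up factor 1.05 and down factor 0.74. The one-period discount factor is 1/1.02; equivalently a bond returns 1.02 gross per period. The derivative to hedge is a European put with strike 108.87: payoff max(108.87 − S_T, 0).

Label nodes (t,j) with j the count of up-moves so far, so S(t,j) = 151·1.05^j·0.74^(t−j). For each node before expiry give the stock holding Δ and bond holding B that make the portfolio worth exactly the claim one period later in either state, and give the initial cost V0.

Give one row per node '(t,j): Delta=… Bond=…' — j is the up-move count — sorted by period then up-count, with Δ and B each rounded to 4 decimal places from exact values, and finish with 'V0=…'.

(0,0): Delta=-0.0531 Bond=8.2489
(1,0): Delta=-0.7559 Bond=86.9435
(1,1): Delta=0.0000 Bond=0.0000
V0=0.2357

Under the risk-neutral measure, an up-move has probability p* = (R−d)/(u−d) = 0.9032 and values discount at R = 1.02.
Terminal values V(2,·): V(2,0)=26.1824, V(2,1)=0.0000, V(2,2)=0.0000
Node (1,0) S=111.7400: V=(p*·0.0000+(1−p*)·26.1824)/1.02=2.4841; Δ=(0.0000−26.1824)/(117.3270−82.6876)=-0.7559; B=V−Δ·S=86.9435
Node (1,1) S=158.5500: V=(p*·0.0000+(1−p*)·0.0000)/1.02=0.0000; Δ=(0.0000−0.0000)/(166.4775−117.3270)=0.0000; B=V−Δ·S=0.0000
Node (0,0) S=151.0000: V=(p*·0.0000+(1−p*)·2.4841)/1.02=0.2357; Δ=(0.0000−2.4841)/(158.5500−111.7400)=-0.0531; B=V−Δ·S=8.2489
Root portfolio cost Δ·151+B reproduces V0=0.2357.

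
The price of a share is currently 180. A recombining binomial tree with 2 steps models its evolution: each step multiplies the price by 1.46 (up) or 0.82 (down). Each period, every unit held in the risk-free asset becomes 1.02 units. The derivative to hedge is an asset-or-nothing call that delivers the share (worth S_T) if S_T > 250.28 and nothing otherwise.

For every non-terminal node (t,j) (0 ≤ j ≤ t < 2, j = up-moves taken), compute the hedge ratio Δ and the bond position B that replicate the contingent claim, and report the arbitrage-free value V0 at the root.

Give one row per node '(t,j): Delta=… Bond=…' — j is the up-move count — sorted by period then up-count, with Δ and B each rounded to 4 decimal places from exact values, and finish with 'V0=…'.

The replicating-portfolio and risk-neutral prices coincide; use p* = (1.02−0.82)/(1.46−0.82) = 0.3125 for the latter.
Terminal payoffs: V(2,0)=0.0000, V(2,1)=0.0000, V(2,2)=383.6880
(1,0): S=147.6000. Δ = (V_up−V_dn)/(S_up−S_dn) = (0.0000−0.0000)/(215.4960−121.0320) = 0.0000. V = [p*·0.0000 + (1−p*)·0.0000]/1.02 = 0.0000. B = V − Δ·S = 0.0000.
(1,1): S=262.8000. Δ = (V_up−V_dn)/(S_up−S_dn) = (383.6880−0.0000)/(383.6880−215.4960) = 2.2812. V = [p*·383.6880 + (1−p*)·0.0000]/1.02 = 117.5515. B = V − Δ·S = -481.9610.
(0,0): S=180.0000. Δ = (V_up−V_dn)/(S_up−S_dn) = (117.5515−0.0000)/(262.8000−147.6000) = 1.0204. V = [p*·117.5515 + (1−p*)·0.0000]/1.02 = 36.0145. B = V − Δ·S = -147.6596.
Check: Δ(0,0)·S0 + B(0,0) = 36.0145 = V0.

(0,0): Delta=1.0204 Bond=-147.6596
(1,0): Delta=0.0000 Bond=0.0000
(1,1): Delta=2.2813 Bond=-481.9610
V0=36.0145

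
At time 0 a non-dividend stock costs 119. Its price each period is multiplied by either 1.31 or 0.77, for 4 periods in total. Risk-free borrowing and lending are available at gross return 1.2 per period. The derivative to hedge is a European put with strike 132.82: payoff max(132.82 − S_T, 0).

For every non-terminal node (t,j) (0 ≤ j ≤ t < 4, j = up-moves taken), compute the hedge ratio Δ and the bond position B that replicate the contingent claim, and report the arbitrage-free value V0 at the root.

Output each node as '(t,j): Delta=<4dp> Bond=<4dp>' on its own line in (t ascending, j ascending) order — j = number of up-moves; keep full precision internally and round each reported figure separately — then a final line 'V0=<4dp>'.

No-arbitrage ⇒ martingale measure with p* = (R−d)/(u−d) = 0.7963.
Terminal values V(4,·): V(4,0)=90.9879, V(4,1)=61.6511, V(4,2)=11.7404, V(4,3)=0.0000, V(4,4)=0.0000
  t=3,j=0: stock 54.3274 → up 71.1689 (V=61.6511), down 41.8321 (V=90.9879). Price 56.3559; hedge Δ=-1.0000, bond B=110.6833.
  t=3,j=1: stock 92.4272 → up 121.0796 (V=11.7404), down 71.1689 (V=61.6511). Price 18.2562; hedge Δ=-1.0000, bond B=110.6833.
  t=3,j=2: stock 157.2462 → up 205.9926 (V=0.0000), down 121.0796 (V=11.7404). Price 1.9930; hedge Δ=-0.1383, bond B=23.7344.
  t=3,j=3: stock 267.5228 → up 350.4549 (V=0.0000), down 205.9926 (V=0.0000). Price 0.0000; hedge Δ=0.0000, bond B=0.0000.
  t=2,j=0: stock 70.5551 → up 92.4272 (V=18.2562), down 54.3274 (V=56.3559). Price 21.6810; hedge Δ=-1.0000, bond B=92.2361.
  t=2,j=1: stock 120.0353 → up 157.2462 (V=1.9930), down 92.4272 (V=18.2562). Price 4.4215; hedge Δ=-0.2509, bond B=34.5385.
  t=2,j=2: stock 204.2159 → up 267.5228 (V=0.0000), down 157.2462 (V=1.9930). Price 0.3383; hedge Δ=-0.0181, bond B=4.0290.
  t=1,j=0: stock 91.6300 → up 120.0353 (V=4.4215), down 70.5551 (V=21.6810). Price 6.6145; hedge Δ=-0.3488, bond B=38.5765.
  t=1,j=1: stock 155.8900 → up 204.2159 (V=0.3383), down 120.0353 (V=4.4215). Price 0.9751; hedge Δ=-0.0485, bond B=8.5366.
  t=0,j=0: stock 119.0000 → up 155.8900 (V=0.9751), down 91.6300 (V=6.6145). Price 1.7699; hedge Δ=-0.0878, bond B=12.2132.
Check: Δ(0,0)·S0 + B(0,0) = 1.7699 = V0.

(0,0): Delta=-0.0878 Bond=12.2132
(1,0): Delta=-0.3488 Bond=38.5765
(1,1): Delta=-0.0485 Bond=8.5366
(2,0): Delta=-1.0000 Bond=92.2361
(2,1): Delta=-0.2509 Bond=34.5385
(2,2): Delta=-0.0181 Bond=4.0290
(3,0): Delta=-1.0000 Bond=110.6833
(3,1): Delta=-1.0000 Bond=110.6833
(3,2): Delta=-0.1383 Bond=23.7344
(3,3): Delta=0.0000 Bond=0.0000
V0=1.7699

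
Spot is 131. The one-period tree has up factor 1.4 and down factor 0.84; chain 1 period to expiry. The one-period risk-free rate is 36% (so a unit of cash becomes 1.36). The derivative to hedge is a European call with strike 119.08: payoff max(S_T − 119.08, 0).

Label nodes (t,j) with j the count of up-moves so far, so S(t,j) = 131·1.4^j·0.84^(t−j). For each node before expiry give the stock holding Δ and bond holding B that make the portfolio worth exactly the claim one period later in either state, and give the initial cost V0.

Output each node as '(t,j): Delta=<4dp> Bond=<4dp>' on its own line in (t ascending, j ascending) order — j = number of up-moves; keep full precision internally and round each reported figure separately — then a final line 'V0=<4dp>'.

No-arbitrage ⇒ martingale measure with p* = (R−d)/(u−d) = 0.9286.
Payoff layer (t=1): V(1,0)=0.0000, V(1,1)=64.3200
  t=0,j=0: stock 131.0000 → up 183.4000 (V=64.3200), down 110.0400 (V=0.0000). Price 43.9160; hedge Δ=0.8768, bond B=-70.9412.
The time-0 hedge costs 43.9160, which is the no-arbitrage price.

(0,0): Delta=0.8768 Bond=-70.9412
V0=43.9160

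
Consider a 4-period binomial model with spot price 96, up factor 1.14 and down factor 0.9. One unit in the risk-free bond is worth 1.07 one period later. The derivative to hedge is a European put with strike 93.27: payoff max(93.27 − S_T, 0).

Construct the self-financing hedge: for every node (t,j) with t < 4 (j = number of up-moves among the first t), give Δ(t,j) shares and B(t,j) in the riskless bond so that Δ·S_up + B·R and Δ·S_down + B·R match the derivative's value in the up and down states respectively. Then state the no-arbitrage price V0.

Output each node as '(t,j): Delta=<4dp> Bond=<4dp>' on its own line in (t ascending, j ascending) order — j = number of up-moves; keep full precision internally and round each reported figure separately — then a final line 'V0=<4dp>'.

Risk-neutral probability p* = (R−d)/(u−d) = (1.07−0.9)/(1.14−0.9) = 0.7083.
Payoff layer (t=4): V(4,0)=30.2844, V(4,1)=13.4882, V(4,2)=0.0000, V(4,3)=0.0000, V(4,4)=0.0000
(3,0): S=69.9840. Δ = (V_up−V_dn)/(S_up−S_dn) = (13.4882−30.2844)/(79.7818−62.9856) = -1.0000. V = [p*·13.4882 + (1−p*)·30.2844]/1.07 = 17.1842. B = V − Δ·S = 87.1682.
(3,1): S=88.6464. Δ = (V_up−V_dn)/(S_up−S_dn) = (0.0000−13.4882)/(101.0569−79.7818) = -0.6340. V = [p*·0.0000 + (1−p*)·13.4882]/1.07 = 3.6767. B = V − Δ·S = 59.8777.
(3,2): S=112.2854. Δ = (V_up−V_dn)/(S_up−S_dn) = (0.0000−0.0000)/(128.0054−101.0569) = 0.0000. V = [p*·0.0000 + (1−p*)·0.0000]/1.07 = 0.0000. B = V − Δ·S = 0.0000.
(3,3): S=142.2282. Δ = (V_up−V_dn)/(S_up−S_dn) = (0.0000−0.0000)/(162.1402−128.0054) = 0.0000. V = [p*·0.0000 + (1−p*)·0.0000]/1.07 = 0.0000. B = V − Δ·S = 0.0000.
(2,0): S=77.7600. Δ = (V_up−V_dn)/(S_up−S_dn) = (3.6767−17.1842)/(88.6464−69.9840) = -0.7238. V = [p*·3.6767 + (1−p*)·17.1842]/1.07 = 7.1181. B = V − Δ·S = 63.3995.
(2,1): S=98.4960. Δ = (V_up−V_dn)/(S_up−S_dn) = (0.0000−3.6767)/(112.2854−88.6464) = -0.1555. V = [p*·0.0000 + (1−p*)·3.6767]/1.07 = 1.0022. B = V − Δ·S = 16.3218.
(2,2): S=124.7616. Δ = (V_up−V_dn)/(S_up−S_dn) = (0.0000−0.0000)/(142.2282−112.2854) = 0.0000. V = [p*·0.0000 + (1−p*)·0.0000]/1.07 = 0.0000. B = V − Δ·S = 0.0000.
(1,0): S=86.4000. Δ = (V_up−V_dn)/(S_up−S_dn) = (1.0022−7.1181)/(98.4960−77.7600) = -0.2949. V = [p*·1.0022 + (1−p*)·7.1181]/1.07 = 2.6038. B = V − Δ·S = 28.0867.
(1,1): S=109.4400. Δ = (V_up−V_dn)/(S_up−S_dn) = (0.0000−1.0022)/(124.7616−98.4960) = -0.0382. V = [p*·0.0000 + (1−p*)·1.0022]/1.07 = 0.2732. B = V − Δ·S = 4.4491.
(0,0): S=96.0000. Δ = (V_up−V_dn)/(S_up−S_dn) = (0.2732−2.6038)/(109.4400−86.4000) = -0.1012. V = [p*·0.2732 + (1−p*)·2.6038]/1.07 = 0.8906. B = V − Δ·S = 10.6013.
The time-0 hedge costs 0.8906, which is the no-arbitrage price.

(0,0): Delta=-0.1012 Bond=10.6013
(1,0): Delta=-0.2949 Bond=28.0867
(1,1): Delta=-0.0382 Bond=4.4491
(2,0): Delta=-0.7238 Bond=63.3995
(2,1): Delta=-0.1555 Bond=16.3218
(2,2): Delta=0.0000 Bond=0.0000
(3,0): Delta=-1.0000 Bond=87.1682
(3,1): Delta=-0.6340 Bond=59.8777
(3,2): Delta=0.0000 Bond=0.0000
(3,3): Delta=0.0000 Bond=0.0000
V0=0.8906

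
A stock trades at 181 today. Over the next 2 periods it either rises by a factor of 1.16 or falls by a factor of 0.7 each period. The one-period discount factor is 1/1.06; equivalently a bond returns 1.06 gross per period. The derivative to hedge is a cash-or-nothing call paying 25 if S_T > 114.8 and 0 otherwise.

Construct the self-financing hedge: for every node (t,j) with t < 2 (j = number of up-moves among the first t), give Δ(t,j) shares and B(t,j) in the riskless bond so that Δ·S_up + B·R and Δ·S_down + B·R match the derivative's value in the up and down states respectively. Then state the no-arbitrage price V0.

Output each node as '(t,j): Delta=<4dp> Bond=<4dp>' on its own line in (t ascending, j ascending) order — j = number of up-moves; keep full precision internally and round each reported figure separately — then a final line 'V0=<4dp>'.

(0,0): Delta=0.0616 Bond=10.0524
(1,0): Delta=0.4289 Bond=-35.8901
(1,1): Delta=0.0000 Bond=23.5849
V0=21.1984

Risk-neutral probability p* = (R−d)/(u−d) = (1.06−0.7)/(1.16−0.7) = 0.7826.
Payoff layer (t=2): V(2,0)=0.0000, V(2,1)=25.0000, V(2,2)=25.0000
  t=1,j=0: stock 126.7000 → up 146.9720 (V=25.0000), down 88.6900 (V=0.0000). Price 18.4578; hedge Δ=0.4289, bond B=-35.8901.
  t=1,j=1: stock 209.9600 → up 243.5536 (V=25.0000), down 146.9720 (V=25.0000). Price 23.5849; hedge Δ=0.0000, bond B=23.5849.
  t=0,j=0: stock 181.0000 → up 209.9600 (V=23.5849), down 126.7000 (V=18.4578). Price 21.1984; hedge Δ=0.0616, bond B=10.0524.
Check: Δ(0,0)·S0 + B(0,0) = 21.1984 = V0.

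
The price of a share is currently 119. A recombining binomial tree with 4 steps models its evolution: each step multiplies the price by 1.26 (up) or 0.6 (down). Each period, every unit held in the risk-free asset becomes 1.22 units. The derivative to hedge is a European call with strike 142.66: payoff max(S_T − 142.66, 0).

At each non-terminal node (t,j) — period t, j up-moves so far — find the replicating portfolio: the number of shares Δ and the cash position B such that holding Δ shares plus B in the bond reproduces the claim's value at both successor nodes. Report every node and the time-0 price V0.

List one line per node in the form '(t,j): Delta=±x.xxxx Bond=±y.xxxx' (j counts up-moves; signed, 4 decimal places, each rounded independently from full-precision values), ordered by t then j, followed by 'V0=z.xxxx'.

(0,0): Delta=0.9134 Bond=-53.3944
(1,0): Delta=0.0021 Bond=-0.0737
(1,1): Delta=0.9414 Bond=-69.3390
(2,0): Delta=0.0000 Bond=0.0000
(2,1): Delta=0.0022 Bond=-0.0957
(2,2): Delta=0.9703 Bond=-90.0451
(3,0): Delta=0.0000 Bond=0.0000
(3,1): Delta=0.0000 Bond=0.0000
(3,2): Delta=0.0022 Bond=-0.1243
(3,3): Delta=1.0000 Bond=-116.9344
V0=55.3011

Since d<R<u, set p* = (R−d)/(u−d) = 0.9394; price each node as the discounted p*-expectation of its children.
Terminal payoffs: V(4,0)=0.0000, V(4,1)=0.0000, V(4,2)=0.0000, V(4,3)=0.1668, V(4,4)=157.2764
Node (3,0) S=25.7040: V=(p*·0.0000+(1−p*)·0.0000)/1.22=0.0000; Δ=(0.0000−0.0000)/(32.3870−15.4224)=0.0000; B=V−Δ·S=0.0000
Node (3,1) S=53.9784: V=(p*·0.0000+(1−p*)·0.0000)/1.22=0.0000; Δ=(0.0000−0.0000)/(68.0128−32.3870)=0.0000; B=V−Δ·S=0.0000
Node (3,2) S=113.3546: V=(p*·0.1668+(1−p*)·0.0000)/1.22=0.1285; Δ=(0.1668−0.0000)/(142.8268−68.0128)=0.0022; B=V−Δ·S=-0.1243
Node (3,3) S=238.0447: V=(p*·157.2764+(1−p*)·0.1668)/1.22=121.1103; Δ=(157.2764−0.1668)/(299.9364−142.8268)=1.0000; B=V−Δ·S=-116.9344
Node (2,0) S=42.8400: V=(p*·0.0000+(1−p*)·0.0000)/1.22=0.0000; Δ=(0.0000−0.0000)/(53.9784−25.7040)=0.0000; B=V−Δ·S=0.0000
Node (2,1) S=89.9640: V=(p*·0.1285+(1−p*)·0.0000)/1.22=0.0989; Δ=(0.1285−0.0000)/(113.3546−53.9784)=0.0022; B=V−Δ·S=-0.0957
Node (2,2) S=188.9244: V=(p*·121.1103+(1−p*)·0.1285)/1.22=93.2607; Δ=(121.1103−0.1285)/(238.0447−113.3546)=0.9703; B=V−Δ·S=-90.0451
Node (1,0) S=71.4000: V=(p*·0.0989+(1−p*)·0.0000)/1.22=0.0762; Δ=(0.0989−0.0000)/(89.9640−42.8400)=0.0021; B=V−Δ·S=-0.0737
Node (1,1) S=149.9400: V=(p*·93.2607+(1−p*)·0.0989)/1.22=71.8152; Δ=(93.2607−0.0989)/(188.9244−89.9640)=0.9414; B=V−Δ·S=-69.3390
Node (0,0) S=119.0000: V=(p*·71.8152+(1−p*)·0.0762)/1.22=55.3011; Δ=(71.8152−0.0762)/(149.9400−71.4000)=0.9134; B=V−Δ·S=-53.3944
Check: Δ(0,0)·S0 + B(0,0) = 55.3011 = V0.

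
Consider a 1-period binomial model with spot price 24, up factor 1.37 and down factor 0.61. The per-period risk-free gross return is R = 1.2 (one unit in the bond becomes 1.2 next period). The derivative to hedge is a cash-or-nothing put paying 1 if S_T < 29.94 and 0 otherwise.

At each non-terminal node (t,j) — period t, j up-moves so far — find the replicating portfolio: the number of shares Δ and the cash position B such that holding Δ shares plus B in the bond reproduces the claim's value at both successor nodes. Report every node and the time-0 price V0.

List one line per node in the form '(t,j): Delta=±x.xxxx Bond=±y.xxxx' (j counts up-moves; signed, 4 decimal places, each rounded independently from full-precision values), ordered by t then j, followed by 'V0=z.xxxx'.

Risk-neutral probability p* = (R−d)/(u−d) = (1.2−0.61)/(1.37−0.61) = 0.7763.
Terminal values V(1,·): V(1,0)=1.0000, V(1,1)=0.0000
  t=0,j=0: stock 24.0000 → up 32.8800 (V=0.0000), down 14.6400 (V=1.0000). Price 0.1864; hedge Δ=-0.0548, bond B=1.5022.
Each (Δ,B) replicates both successor values, so the strategy is self-financing and V0 is arbitrage-free.

(0,0): Delta=-0.0548 Bond=1.5022
V0=0.1864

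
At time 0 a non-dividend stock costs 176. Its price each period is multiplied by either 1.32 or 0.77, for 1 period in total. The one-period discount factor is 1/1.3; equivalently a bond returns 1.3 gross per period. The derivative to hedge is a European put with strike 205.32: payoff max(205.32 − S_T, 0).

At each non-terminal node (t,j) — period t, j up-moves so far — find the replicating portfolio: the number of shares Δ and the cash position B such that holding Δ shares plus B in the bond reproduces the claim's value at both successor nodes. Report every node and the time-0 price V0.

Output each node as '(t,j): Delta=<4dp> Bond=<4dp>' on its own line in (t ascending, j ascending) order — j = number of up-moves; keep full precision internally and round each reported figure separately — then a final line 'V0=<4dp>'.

(0,0): Delta=-0.7211 Bond=128.8615
V0=1.9524

Under the risk-neutral measure, an up-move has probability p* = (R−d)/(u−d) = 0.9636 and values discount at R = 1.3.
Terminal values V(1,·): V(1,0)=69.8000, V(1,1)=0.0000
Node (0,0) S=176.0000: V=(p*·0.0000+(1−p*)·69.8000)/1.3=1.9524; Δ=(0.0000−69.8000)/(232.3200−135.5200)=-0.7211; B=V−Δ·S=128.8615
The time-0 hedge costs 1.9524, which is the no-arbitrage price.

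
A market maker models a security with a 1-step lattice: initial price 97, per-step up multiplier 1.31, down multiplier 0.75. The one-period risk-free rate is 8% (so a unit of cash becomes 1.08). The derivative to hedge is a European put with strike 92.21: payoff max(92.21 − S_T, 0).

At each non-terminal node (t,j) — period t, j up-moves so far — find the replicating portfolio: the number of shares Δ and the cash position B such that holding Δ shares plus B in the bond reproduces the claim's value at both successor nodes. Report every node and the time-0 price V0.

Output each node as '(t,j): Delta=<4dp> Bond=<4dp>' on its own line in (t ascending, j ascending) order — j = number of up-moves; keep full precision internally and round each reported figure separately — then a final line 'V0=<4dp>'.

(0,0): Delta=-0.3582 Bond=42.1505
V0=7.4005

Since d<R<u, set p* = (R−d)/(u−d) = 0.5893; price each node as the discounted p*-expectation of its children.
Terminal payoffs: V(1,0)=19.4600, V(1,1)=0.0000
  t=0,j=0: stock 97.0000 → up 127.0700 (V=0.0000), down 72.7500 (V=19.4600). Price 7.4005; hedge Δ=-0.3582, bond B=42.1505.
Each (Δ,B) replicates both successor values, so the strategy is self-financing and V0 is arbitrage-free.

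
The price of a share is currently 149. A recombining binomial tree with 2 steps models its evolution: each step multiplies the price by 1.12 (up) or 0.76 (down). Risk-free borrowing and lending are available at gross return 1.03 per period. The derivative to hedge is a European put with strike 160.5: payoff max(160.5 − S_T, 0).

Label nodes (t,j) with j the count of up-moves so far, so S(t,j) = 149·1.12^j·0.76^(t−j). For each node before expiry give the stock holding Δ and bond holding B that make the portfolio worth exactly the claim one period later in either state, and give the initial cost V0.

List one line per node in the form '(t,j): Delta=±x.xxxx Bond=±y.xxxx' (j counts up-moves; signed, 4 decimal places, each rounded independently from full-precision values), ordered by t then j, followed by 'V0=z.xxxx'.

The replicating-portfolio and risk-neutral prices coincide; use p* = (1.03−0.76)/(1.12−0.76) = 0.7500 for the latter.
Terminal values V(2,·): V(2,0)=74.4376, V(2,1)=33.6712, V(2,2)=0.0000
Node (1,0) S=113.2400: V=(p*·33.6712+(1−p*)·74.4376)/1.03=42.5852; Δ=(33.6712−74.4376)/(126.8288−86.0624)=-1.0000; B=V−Δ·S=155.8252
Node (1,1) S=166.8800: V=(p*·0.0000+(1−p*)·33.6712)/1.03=8.1726; Δ=(0.0000−33.6712)/(186.9056−126.8288)=-0.5605; B=V−Δ·S=101.7037
Node (0,0) S=149.0000: V=(p*·8.1726+(1−p*)·42.5852)/1.03=16.2872; Δ=(8.1726−42.5852)/(166.8800−113.2400)=-0.6415; B=V−Δ·S=111.8778
Check: Δ(0,0)·S0 + B(0,0) = 16.2872 = V0.

(0,0): Delta=-0.6415 Bond=111.8778
(1,0): Delta=-1.0000 Bond=155.8252
(1,1): Delta=-0.5605 Bond=101.7037
V0=16.2872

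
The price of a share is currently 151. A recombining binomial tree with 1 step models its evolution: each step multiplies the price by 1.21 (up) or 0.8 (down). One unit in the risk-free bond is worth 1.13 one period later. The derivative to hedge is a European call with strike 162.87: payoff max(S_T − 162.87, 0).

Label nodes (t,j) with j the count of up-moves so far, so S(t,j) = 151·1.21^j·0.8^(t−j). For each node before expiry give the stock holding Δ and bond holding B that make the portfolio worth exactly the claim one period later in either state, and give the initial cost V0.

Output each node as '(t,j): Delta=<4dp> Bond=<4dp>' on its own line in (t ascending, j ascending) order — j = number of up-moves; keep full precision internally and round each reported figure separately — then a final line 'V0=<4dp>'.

Under the risk-neutral measure, an up-move has probability p* = (R−d)/(u−d) = 0.8049 and values discount at R = 1.13.
At expiry t=1: V(1,0)=0.0000, V(1,1)=19.8400
Node (0,0) S=151.0000: V=(p*·19.8400+(1−p*)·0.0000)/1.13=14.1317; Δ=(19.8400−0.0000)/(182.7100−120.8000)=0.3205; B=V−Δ·S=-34.2586
Each (Δ,B) replicates both successor values, so the strategy is self-financing and V0 is arbitrage-free.

(0,0): Delta=0.3205 Bond=-34.2586
V0=14.1317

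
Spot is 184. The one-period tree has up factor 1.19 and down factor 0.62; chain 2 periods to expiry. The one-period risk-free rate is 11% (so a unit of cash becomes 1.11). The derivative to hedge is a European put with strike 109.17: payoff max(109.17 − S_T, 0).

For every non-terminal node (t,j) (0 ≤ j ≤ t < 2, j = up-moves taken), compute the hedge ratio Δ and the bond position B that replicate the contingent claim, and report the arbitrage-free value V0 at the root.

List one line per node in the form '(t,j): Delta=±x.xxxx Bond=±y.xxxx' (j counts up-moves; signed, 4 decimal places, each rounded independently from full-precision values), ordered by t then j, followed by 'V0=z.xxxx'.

(0,0): Delta=-0.0463 Bond=9.1417
(1,0): Delta=-0.5912 Bond=72.2998
(1,1): Delta=0.0000 Bond=0.0000
V0=0.6146

No-arbitrage ⇒ martingale measure with p* = (R−d)/(u−d) = 0.8596.
Terminal payoffs: V(2,0)=38.4404, V(2,1)=0.0000, V(2,2)=0.0000
Node (1,0) S=114.0800: V=(p*·0.0000+(1−p*)·38.4404)/1.11=4.8605; Δ=(0.0000−38.4404)/(135.7552−70.7296)=-0.5912; B=V−Δ·S=72.2998
Node (1,1) S=218.9600: V=(p*·0.0000+(1−p*)·0.0000)/1.11=0.0000; Δ=(0.0000−0.0000)/(260.5624−135.7552)=0.0000; B=V−Δ·S=0.0000
Node (0,0) S=184.0000: V=(p*·0.0000+(1−p*)·4.8605)/1.11=0.6146; Δ=(0.0000−4.8605)/(218.9600−114.0800)=-0.0463; B=V−Δ·S=9.1417
The time-0 hedge costs 0.6146, which is the no-arbitrage price.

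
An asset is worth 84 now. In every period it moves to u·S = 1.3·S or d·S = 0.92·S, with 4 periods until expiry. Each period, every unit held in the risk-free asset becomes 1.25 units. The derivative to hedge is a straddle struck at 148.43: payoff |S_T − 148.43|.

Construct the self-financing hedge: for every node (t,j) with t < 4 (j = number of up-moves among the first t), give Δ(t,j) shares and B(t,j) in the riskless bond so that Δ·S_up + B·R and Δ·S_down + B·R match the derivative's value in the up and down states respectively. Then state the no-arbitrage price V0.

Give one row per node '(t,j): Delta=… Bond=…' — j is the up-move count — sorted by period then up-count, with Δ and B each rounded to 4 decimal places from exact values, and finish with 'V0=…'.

Since d<R<u, set p* = (R−d)/(u−d) = 0.8684; price each node as the discounted p*-expectation of its children.
Payoff layer (t=4): V(4,0)=88.2530, V(4,1)=63.3973, V(4,2)=28.2751, V(4,3)=21.3542, V(4,4)=91.4824
  t=3,j=0: stock 65.4098 → up 85.0327 (V=63.3973), down 60.1770 (V=88.2530). Price 53.3342; hedge Δ=-1.0000, bond B=118.7440.
  t=3,j=1: stock 92.4269 → up 120.1549 (V=28.2751), down 85.0327 (V=63.3973). Price 26.3171; hedge Δ=-1.0000, bond B=118.7440.
  t=3,j=2: stock 130.6032 → up 169.7842 (V=21.3542), down 120.1549 (V=28.2751). Price 17.8118; hedge Δ=-0.1395, bond B=36.0247.
  t=3,j=3: stock 184.5480 → up 239.9124 (V=91.4824), down 169.7842 (V=21.3542). Price 65.8040; hedge Δ=1.0000, bond B=-118.7440.
  t=2,j=0: stock 71.0976 → up 92.4269 (V=26.3171), down 65.4098 (V=53.3342). Price 23.8976; hedge Δ=-1.0000, bond B=94.9952.
  t=2,j=1: stock 100.4640 → up 130.6032 (V=17.8118), down 92.4269 (V=26.3171). Price 15.1448; hedge Δ=-0.2228, bond B=37.5271.
  t=2,j=2: stock 141.9600 → up 184.5480 (V=65.8040), down 130.6032 (V=17.8118). Price 47.5914; hedge Δ=0.8897, bond B=-78.7038.
  t=1,j=0: stock 77.2800 → up 100.4640 (V=15.1448), down 71.0976 (V=23.8976). Price 13.0372; hedge Δ=-0.2981, bond B=36.0709.
  t=1,j=1: stock 109.2000 → up 141.9600 (V=47.5914), down 100.4640 (V=15.1448). Price 34.6577; hedge Δ=0.7819, bond B=-50.7282.
  t=0,j=0: stock 84.0000 → up 109.2000 (V=34.6577), down 77.2800 (V=13.0372). Price 25.4503; hedge Δ=0.6773, bond B=-31.4458.
Each (Δ,B) replicates both successor values, so the strategy is self-financing and V0 is arbitrage-free.

(0,0): Delta=0.6773 Bond=-31.4458
(1,0): Delta=-0.2981 Bond=36.0709
(1,1): Delta=0.7819 Bond=-50.7282
(2,0): Delta=-1.0000 Bond=94.9952
(2,1): Delta=-0.2228 Bond=37.5271
(2,2): Delta=0.8897 Bond=-78.7038
(3,0): Delta=-1.0000 Bond=118.7440
(3,1): Delta=-1.0000 Bond=118.7440
(3,2): Delta=-0.1395 Bond=36.0247
(3,3): Delta=1.0000 Bond=-118.7440
V0=25.4503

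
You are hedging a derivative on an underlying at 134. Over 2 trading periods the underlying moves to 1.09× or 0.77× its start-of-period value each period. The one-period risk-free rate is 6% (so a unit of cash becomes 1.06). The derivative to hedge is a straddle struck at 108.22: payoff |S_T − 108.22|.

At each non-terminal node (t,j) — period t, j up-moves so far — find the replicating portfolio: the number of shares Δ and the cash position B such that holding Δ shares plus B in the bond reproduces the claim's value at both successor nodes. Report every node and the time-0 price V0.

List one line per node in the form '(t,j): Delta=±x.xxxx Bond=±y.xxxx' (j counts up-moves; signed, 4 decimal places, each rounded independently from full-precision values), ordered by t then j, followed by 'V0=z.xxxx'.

(0,0): Delta=0.8813 Bond=-79.9613
(1,0): Delta=-0.7428 Bond=82.8162
(1,1): Delta=1.0000 Bond=-102.0943
V0=38.1347

Under the risk-neutral measure, an up-move has probability p* = (R−d)/(u−d) = 0.9062 and values discount at R = 1.06.
At expiry t=2: V(2,0)=28.7714, V(2,1)=4.2462, V(2,2)=50.9854
(1,0): S=103.1800. Δ = (V_up−V_dn)/(S_up−S_dn) = (4.2462−28.7714)/(112.4662−79.4486) = -0.7428. V = [p*·4.2462 + (1−p*)·28.7714]/1.06 = 6.1749. B = V − Δ·S = 82.8162.
(1,1): S=146.0600. Δ = (V_up−V_dn)/(S_up−S_dn) = (50.9854−4.2462)/(159.2054−112.4662) = 1.0000. V = [p*·50.9854 + (1−p*)·4.2462]/1.06 = 43.9657. B = V − Δ·S = -102.0943.
(0,0): S=134.0000. Δ = (V_up−V_dn)/(S_up−S_dn) = (43.9657−6.1749)/(146.0600−103.1800) = 0.8813. V = [p*·43.9657 + (1−p*)·6.1749]/1.06 = 38.1347. B = V − Δ·S = -79.9613.
Check: Δ(0,0)·S0 + B(0,0) = 38.1347 = V0.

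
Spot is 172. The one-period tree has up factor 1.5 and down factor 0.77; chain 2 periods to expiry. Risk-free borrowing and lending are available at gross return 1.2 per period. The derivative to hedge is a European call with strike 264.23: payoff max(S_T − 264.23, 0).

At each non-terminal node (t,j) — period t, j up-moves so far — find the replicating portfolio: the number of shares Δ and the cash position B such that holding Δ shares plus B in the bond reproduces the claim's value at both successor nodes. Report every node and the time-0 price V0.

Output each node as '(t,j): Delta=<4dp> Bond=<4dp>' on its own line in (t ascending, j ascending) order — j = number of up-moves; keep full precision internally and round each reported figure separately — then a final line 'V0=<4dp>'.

(0,0): Delta=0.4800 Bond=-52.9716
(1,0): Delta=0.0000 Bond=0.0000
(1,1): Delta=0.6519 Bond=-107.9143
V0=29.5816

Risk-neutral probability p* = (R−d)/(u−d) = (1.2−0.77)/(1.5−0.77) = 0.5890.
Terminal payoffs: V(2,0)=0.0000, V(2,1)=0.0000, V(2,2)=122.7700
Node (1,0) S=132.4400: V=(p*·0.0000+(1−p*)·0.0000)/1.2=0.0000; Δ=(0.0000−0.0000)/(198.6600−101.9788)=0.0000; B=V−Δ·S=0.0000
Node (1,1) S=258.0000: V=(p*·122.7700+(1−p*)·0.0000)/1.2=60.2638; Δ=(122.7700−0.0000)/(387.0000−198.6600)=0.6519; B=V−Δ·S=-107.9143
Node (0,0) S=172.0000: V=(p*·60.2638+(1−p*)·0.0000)/1.2=29.5816; Δ=(60.2638−0.0000)/(258.0000−132.4400)=0.4800; B=V−Δ·S=-52.9716
The time-0 hedge costs 29.5816, which is the no-arbitrage price.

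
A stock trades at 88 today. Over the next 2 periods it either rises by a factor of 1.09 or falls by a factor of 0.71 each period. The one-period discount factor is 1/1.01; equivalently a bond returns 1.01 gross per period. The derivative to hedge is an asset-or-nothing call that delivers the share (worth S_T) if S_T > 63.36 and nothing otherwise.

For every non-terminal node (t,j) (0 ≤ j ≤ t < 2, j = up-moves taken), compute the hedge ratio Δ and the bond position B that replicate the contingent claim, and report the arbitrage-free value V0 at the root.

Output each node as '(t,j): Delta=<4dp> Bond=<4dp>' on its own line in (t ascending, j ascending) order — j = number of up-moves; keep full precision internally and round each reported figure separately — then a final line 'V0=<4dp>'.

No-arbitrage ⇒ martingale measure with p* = (R−d)/(u−d) = 0.7895.
Payoff layer (t=2): V(2,0)=0.0000, V(2,1)=68.1032, V(2,2)=104.5528
(1,0): S=62.4800. Δ = (V_up−V_dn)/(S_up−S_dn) = (68.1032−0.0000)/(68.1032−44.3608) = 2.8684. V = [p*·68.1032 + (1−p*)·0.0000]/1.01 = 53.2334. B = V − Δ·S = -125.9856.
(1,1): S=95.9200. Δ = (V_up−V_dn)/(S_up−S_dn) = (104.5528−68.1032)/(104.5528−68.1032) = 1.0000. V = [p*·104.5528 + (1−p*)·68.1032]/1.01 = 95.9200. B = V − Δ·S = 0.0000.
(0,0): S=88.0000. Δ = (V_up−V_dn)/(S_up−S_dn) = (95.9200−53.2334)/(95.9200−62.4800) = 1.2765. V = [p*·95.9200 + (1−p*)·53.2334]/1.01 = 86.0726. B = V − Δ·S = -26.2607.
Each (Δ,B) replicates both successor values, so the strategy is self-financing and V0 is arbitrage-free.

(0,0): Delta=1.2765 Bond=-26.2607
(1,0): Delta=2.8684 Bond=-125.9856
(1,1): Delta=1.0000 Bond=0.0000
V0=86.0726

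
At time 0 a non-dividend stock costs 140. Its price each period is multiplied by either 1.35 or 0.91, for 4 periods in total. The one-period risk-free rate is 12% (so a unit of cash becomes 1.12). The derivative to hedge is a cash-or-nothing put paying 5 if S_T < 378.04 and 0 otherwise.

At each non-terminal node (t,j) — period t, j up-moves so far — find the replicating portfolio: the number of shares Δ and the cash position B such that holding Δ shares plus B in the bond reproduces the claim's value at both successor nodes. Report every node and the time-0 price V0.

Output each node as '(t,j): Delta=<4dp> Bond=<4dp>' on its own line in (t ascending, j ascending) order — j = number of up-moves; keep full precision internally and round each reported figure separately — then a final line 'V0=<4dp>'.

(0,0): Delta=-0.0063 Bond=3.8921
(1,0): Delta=0.0000 Bond=3.5589
(1,1): Delta=-0.0109 Bond=5.2355
(2,0): Delta=0.0000 Bond=3.9860
(2,1): Delta=0.0000 Bond=3.9860
(2,2): Delta=-0.0190 Bond=7.9205
(3,0): Delta=0.0000 Bond=4.4643
(3,1): Delta=0.0000 Bond=4.4643
(3,2): Delta=0.0000 Bond=4.4643
(3,3): Delta=-0.0330 Bond=13.6972
V0=3.0127

No-arbitrage ⇒ martingale measure with p* = (R−d)/(u−d) = 0.4773.
At expiry t=4: V(4,0)=5.0000, V(4,1)=5.0000, V(4,2)=5.0000, V(4,3)=5.0000, V(4,4)=0.0000
  t=3,j=0: stock 105.4999 → up 142.4249 (V=5.0000), down 96.0049 (V=5.0000). Price 4.4643; hedge Δ=0.0000, bond B=4.4643.
  t=3,j=1: stock 156.5109 → up 211.2897 (V=5.0000), down 142.4249 (V=5.0000). Price 4.4643; hedge Δ=0.0000, bond B=4.4643.
  t=3,j=2: stock 232.1865 → up 313.4518 (V=5.0000), down 211.2897 (V=5.0000). Price 4.4643; hedge Δ=0.0000, bond B=4.4643.
  t=3,j=3: stock 344.4525 → up 465.0109 (V=0.0000), down 313.4518 (V=5.0000). Price 2.3336; hedge Δ=-0.0330, bond B=13.6972.
  t=2,j=0: stock 115.9340 → up 156.5109 (V=4.4643), down 105.4999 (V=4.4643). Price 3.9860; hedge Δ=0.0000, bond B=3.9860.
  t=2,j=1: stock 171.9900 → up 232.1865 (V=4.4643), down 156.5109 (V=4.4643). Price 3.9860; hedge Δ=0.0000, bond B=3.9860.
  t=2,j=2: stock 255.1500 → up 344.4525 (V=2.3336), down 232.1865 (V=4.4643). Price 3.0780; hedge Δ=-0.0190, bond B=7.9205.
  t=1,j=0: stock 127.4000 → up 171.9900 (V=3.9860), down 115.9340 (V=3.9860). Price 3.5589; hedge Δ=0.0000, bond B=3.5589.
  t=1,j=1: stock 189.0000 → up 255.1500 (V=3.0780), down 171.9900 (V=3.9860). Price 3.1720; hedge Δ=-0.0109, bond B=5.2355.
  t=0,j=0: stock 140.0000 → up 189.0000 (V=3.1720), down 127.4000 (V=3.5589). Price 3.0127; hedge Δ=-0.0063, bond B=3.8921.
The time-0 hedge costs 3.0127, which is the no-arbitrage price.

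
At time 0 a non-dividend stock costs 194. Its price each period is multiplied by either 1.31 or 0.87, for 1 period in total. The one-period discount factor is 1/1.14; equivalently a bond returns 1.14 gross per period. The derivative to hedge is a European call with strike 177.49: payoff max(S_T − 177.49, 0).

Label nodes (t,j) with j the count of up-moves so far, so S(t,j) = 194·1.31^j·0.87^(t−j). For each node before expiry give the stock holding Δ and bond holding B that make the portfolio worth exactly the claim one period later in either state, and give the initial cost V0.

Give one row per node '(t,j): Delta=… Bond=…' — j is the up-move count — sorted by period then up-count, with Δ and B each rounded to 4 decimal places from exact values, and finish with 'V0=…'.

(0,0): Delta=0.8980 Bond=-132.9456
V0=41.2590

Risk-neutral probability p* = (R−d)/(u−d) = (1.14−0.87)/(1.31−0.87) = 0.6136.
Terminal values V(1,·): V(1,0)=0.0000, V(1,1)=76.6500
(0,0): S=194.0000. Δ = (V_up−V_dn)/(S_up−S_dn) = (76.6500−0.0000)/(254.1400−168.7800) = 0.8980. V = [p*·76.6500 + (1−p*)·0.0000]/1.14 = 41.2590. B = V − Δ·S = -132.9456.
The time-0 hedge costs 41.2590, which is the no-arbitrage price.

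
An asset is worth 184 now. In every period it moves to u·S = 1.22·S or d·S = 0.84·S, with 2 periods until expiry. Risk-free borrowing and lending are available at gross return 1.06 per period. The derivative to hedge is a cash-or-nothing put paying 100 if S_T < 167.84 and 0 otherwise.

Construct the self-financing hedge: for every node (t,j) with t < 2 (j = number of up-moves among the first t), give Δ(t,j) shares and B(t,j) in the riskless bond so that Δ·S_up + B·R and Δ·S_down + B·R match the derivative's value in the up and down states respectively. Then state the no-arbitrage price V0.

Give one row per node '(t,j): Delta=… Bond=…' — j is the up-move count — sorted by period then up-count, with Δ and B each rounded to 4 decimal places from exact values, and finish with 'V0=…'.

(0,0): Delta=-0.5681 Bond=120.3098
(1,0): Delta=-1.7026 Bond=302.8798
(1,1): Delta=0.0000 Bond=0.0000
V0=15.7783

Risk-neutral probability p* = (R−d)/(u−d) = (1.06−0.84)/(1.22−0.84) = 0.5789.
At expiry t=2: V(2,0)=100.0000, V(2,1)=0.0000, V(2,2)=0.0000
(1,0): S=154.5600. Δ = (V_up−V_dn)/(S_up−S_dn) = (0.0000−100.0000)/(188.5632−129.8304) = -1.7026. V = [p*·0.0000 + (1−p*)·100.0000]/1.06 = 39.7219. B = V − Δ·S = 302.8798.
(1,1): S=224.4800. Δ = (V_up−V_dn)/(S_up−S_dn) = (0.0000−0.0000)/(273.8656−188.5632) = 0.0000. V = [p*·0.0000 + (1−p*)·0.0000]/1.06 = 0.0000. B = V − Δ·S = 0.0000.
(0,0): S=184.0000. Δ = (V_up−V_dn)/(S_up−S_dn) = (0.0000−39.7219)/(224.4800−154.5600) = -0.5681. V = [p*·0.0000 + (1−p*)·39.7219]/1.06 = 15.7783. B = V − Δ·S = 120.3098.
The time-0 hedge costs 15.7783, which is the no-arbitrage price.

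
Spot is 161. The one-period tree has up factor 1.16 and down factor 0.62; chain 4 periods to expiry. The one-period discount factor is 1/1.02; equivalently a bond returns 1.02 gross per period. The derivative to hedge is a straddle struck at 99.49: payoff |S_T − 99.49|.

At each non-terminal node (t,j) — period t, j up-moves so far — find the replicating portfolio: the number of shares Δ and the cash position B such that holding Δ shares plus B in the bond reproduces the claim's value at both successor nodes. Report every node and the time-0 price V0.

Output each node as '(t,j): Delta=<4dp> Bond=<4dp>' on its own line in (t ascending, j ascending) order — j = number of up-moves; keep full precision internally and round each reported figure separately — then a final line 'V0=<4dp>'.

Risk-neutral probability p* = (R−d)/(u−d) = (1.02−0.62)/(1.16−0.62) = 0.7407.
At expiry t=4: V(4,0)=75.7001, V(4,1)=54.9799, V(4,2)=16.2130, V(4,3)=56.3186, V(4,4)=192.0229
Node (3,0) S=38.3708: V=(p*·54.9799+(1−p*)·75.7001)/1.02=59.1684; Δ=(54.9799−75.7001)/(44.5101−23.7899)=-1.0000; B=V−Δ·S=97.5392
Node (3,1) S=71.7905: V=(p*·16.2130+(1−p*)·54.9799)/1.02=25.7487; Δ=(16.2130−54.9799)/(83.2770−44.5101)=-1.0000; B=V−Δ·S=97.5392
Node (3,2) S=134.3178: V=(p*·56.3186+(1−p*)·16.2130)/1.02=45.0205; Δ=(56.3186−16.2130)/(155.8086−83.2770)=0.5529; B=V−Δ·S=-29.2493
Node (3,3) S=251.3043: V=(p*·192.0229+(1−p*)·56.3186)/1.02=153.7650; Δ=(192.0229−56.3186)/(291.5129−155.8086)=1.0000; B=V−Δ·S=-97.5392
Node (2,0) S=61.8884: V=(p*·25.7487+(1−p*)·59.1684)/1.02=33.7383; Δ=(25.7487−59.1684)/(71.7905−38.3708)=-1.0000; B=V−Δ·S=95.6267
Node (2,1) S=115.7912: V=(p*·45.0205+(1−p*)·25.7487)/1.02=39.2393; Δ=(45.0205−25.7487)/(134.3178−71.7905)=0.3082; B=V−Δ·S=3.5508
Node (2,2) S=216.6416: V=(p*·153.7650+(1−p*)·45.0205)/1.02=123.1098; Δ=(153.7650−45.0205)/(251.3043−134.3178)=0.9295; B=V−Δ·S=-78.2690
Node (1,0) S=99.8200: V=(p*·39.2393+(1−p*)·33.7383)/1.02=37.0717; Δ=(39.2393−33.7383)/(115.7912−61.8884)=0.1021; B=V−Δ·S=26.8846
Node (1,1) S=186.7600: V=(p*·123.1098+(1−p*)·39.2393)/1.02=99.3780; Δ=(123.1098−39.2393)/(216.6416−115.7912)=0.8316; B=V−Δ·S=-55.9377
Node (0,0) S=161.0000: V=(p*·99.3780+(1−p*)·37.0717)/1.02=81.5927; Δ=(99.3780−37.0717)/(186.7600−99.8200)=0.7167; B=V−Δ·S=-33.7895
Each (Δ,B) replicates both successor values, so the strategy is self-financing and V0 is arbitrage-free.

(0,0): Delta=0.7167 Bond=-33.7895
(1,0): Delta=0.1021 Bond=26.8846
(1,1): Delta=0.8316 Bond=-55.9377
(2,0): Delta=-1.0000 Bond=95.6267
(2,1): Delta=0.3082 Bond=3.5508
(2,2): Delta=0.9295 Bond=-78.2690
(3,0): Delta=-1.0000 Bond=97.5392
(3,1): Delta=-1.0000 Bond=97.5392
(3,2): Delta=0.5529 Bond=-29.2493
(3,3): Delta=1.0000 Bond=-97.5392
V0=81.5927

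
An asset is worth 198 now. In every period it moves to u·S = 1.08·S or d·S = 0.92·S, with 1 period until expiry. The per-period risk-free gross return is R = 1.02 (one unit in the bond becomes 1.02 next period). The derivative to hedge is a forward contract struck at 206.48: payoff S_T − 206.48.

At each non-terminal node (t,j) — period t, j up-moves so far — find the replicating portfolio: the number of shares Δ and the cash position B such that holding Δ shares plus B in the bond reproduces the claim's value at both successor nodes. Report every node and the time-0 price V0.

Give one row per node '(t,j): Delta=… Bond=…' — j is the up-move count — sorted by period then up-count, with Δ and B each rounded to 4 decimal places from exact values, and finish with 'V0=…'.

Under the risk-neutral measure, an up-move has probability p* = (R−d)/(u−d) = 0.6250 and values discount at R = 1.02.
Payoff layer (t=1): V(1,0)=-24.3200, V(1,1)=7.3600
  t=0,j=0: stock 198.0000 → up 213.8400 (V=7.3600), down 182.1600 (V=-24.3200). Price -4.4314; hedge Δ=1.0000, bond B=-202.4314.
Each (Δ,B) replicates both successor values, so the strategy is self-financing and V0 is arbitrage-free.

(0,0): Delta=1.0000 Bond=-202.4314
V0=-4.4314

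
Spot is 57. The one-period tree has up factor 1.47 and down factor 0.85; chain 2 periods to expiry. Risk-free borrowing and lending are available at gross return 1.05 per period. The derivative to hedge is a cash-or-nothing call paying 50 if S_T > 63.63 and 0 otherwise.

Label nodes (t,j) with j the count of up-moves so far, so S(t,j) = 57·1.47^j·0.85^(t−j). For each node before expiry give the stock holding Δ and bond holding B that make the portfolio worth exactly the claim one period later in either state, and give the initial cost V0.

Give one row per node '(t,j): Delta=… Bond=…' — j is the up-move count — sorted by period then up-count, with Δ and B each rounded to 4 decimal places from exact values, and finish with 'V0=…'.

Risk-neutral probability p* = (R−d)/(u−d) = (1.05−0.85)/(1.47−0.85) = 0.3226.
Payoff layer (t=2): V(2,0)=0.0000, V(2,1)=50.0000, V(2,2)=50.0000
  t=1,j=0: stock 48.4500 → up 71.2215 (V=50.0000), down 41.1825 (V=0.0000). Price 15.3610; hedge Δ=1.6645, bond B=-65.2842.
  t=1,j=1: stock 83.7900 → up 123.1713 (V=50.0000), down 71.2215 (V=50.0000). Price 47.6190; hedge Δ=0.0000, bond B=47.6190.
  t=0,j=0: stock 57.0000 → up 83.7900 (V=47.6190), down 48.4500 (V=15.3610). Price 24.5398; hedge Δ=0.9128, bond B=-27.4893.
The time-0 hedge costs 24.5398, which is the no-arbitrage price.

(0,0): Delta=0.9128 Bond=-27.4893
(1,0): Delta=1.6645 Bond=-65.2842
(1,1): Delta=0.0000 Bond=47.6190
V0=24.5398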